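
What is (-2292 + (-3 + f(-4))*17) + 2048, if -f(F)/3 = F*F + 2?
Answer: -1213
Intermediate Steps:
f(F) = -6 - 3*F**2 (f(F) = -3*(F*F + 2) = -3*(F**2 + 2) = -3*(2 + F**2) = -6 - 3*F**2)
(-2292 + (-3 + f(-4))*17) + 2048 = (-2292 + (-3 + (-6 - 3*(-4)**2))*17) + 2048 = (-2292 + (-3 + (-6 - 3*16))*17) + 2048 = (-2292 + (-3 + (-6 - 48))*17) + 2048 = (-2292 + (-3 - 54)*17) + 2048 = (-2292 - 57*17) + 2048 = (-2292 - 969) + 2048 = -3261 + 2048 = -1213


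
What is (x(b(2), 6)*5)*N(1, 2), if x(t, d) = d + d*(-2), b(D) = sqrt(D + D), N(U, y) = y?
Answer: -60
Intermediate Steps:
b(D) = sqrt(2)*sqrt(D) (b(D) = sqrt(2*D) = sqrt(2)*sqrt(D))
x(t, d) = -d (x(t, d) = d - 2*d = -d)
(x(b(2), 6)*5)*N(1, 2) = (-1*6*5)*2 = -6*5*2 = -30*2 = -60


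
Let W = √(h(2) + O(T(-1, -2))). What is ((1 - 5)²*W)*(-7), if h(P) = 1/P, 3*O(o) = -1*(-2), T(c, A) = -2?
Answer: -56*√42/3 ≈ -120.97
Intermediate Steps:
O(o) = ⅔ (O(o) = (-1*(-2))/3 = (⅓)*2 = ⅔)
W = √42/6 (W = √(1/2 + ⅔) = √(½ + ⅔) = √(7/6) = √42/6 ≈ 1.0801)
((1 - 5)²*W)*(-7) = ((1 - 5)²*(√42/6))*(-7) = ((-4)²*(√42/6))*(-7) = (16*(√42/6))*(-7) = (8*√42/3)*(-7) = -56*√42/3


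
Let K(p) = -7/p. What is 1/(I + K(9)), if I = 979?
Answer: 9/8804 ≈ 0.0010223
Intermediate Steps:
1/(I + K(9)) = 1/(979 - 7/9) = 1/(8804/9) = 9/8804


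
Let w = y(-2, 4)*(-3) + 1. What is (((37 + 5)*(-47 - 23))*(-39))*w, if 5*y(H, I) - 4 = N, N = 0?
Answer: -160524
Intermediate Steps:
y(H, I) = ⅘ (y(H, I) = ⅘ + (⅕)*0 = ⅘ + 0 = ⅘)
w = -7/5 (w = (⅘)*(-3) + 1 = -12/5 + 1 = -7/5 ≈ -1.4000)
(((37 + 5)*(-47 - 23))*(-39))*w = (((37 + 5)*(-47 - 23))*(-39))*(-7/5) = ((42*(-70))*(-39))*(-7/5) = -2940*(-39)*(-7/5) = 114660*(-7/5) = -160524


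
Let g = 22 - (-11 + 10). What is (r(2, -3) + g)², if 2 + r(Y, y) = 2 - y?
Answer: 676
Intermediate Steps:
r(Y, y) = -y (r(Y, y) = -2 + (2 - y) = -y)
g = 23 (g = 22 - 1*(-1) = 22 + 1 = 23)
(r(2, -3) + g)² = (-1*(-3) + 23)² = (3 + 23)² = 26² = 676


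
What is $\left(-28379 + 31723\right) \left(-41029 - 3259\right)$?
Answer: $-148099072$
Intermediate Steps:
$\left(-28379 + 31723\right) \left(-41029 - 3259\right) = 3344 \left(-44288\right) = -148099072$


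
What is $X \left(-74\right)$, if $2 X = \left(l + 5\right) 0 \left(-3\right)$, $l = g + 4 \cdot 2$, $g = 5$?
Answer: $0$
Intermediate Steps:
$l = 13$ ($l = 5 + 4 \cdot 2 = 5 + 8 = 13$)
$X = 0$ ($X = \frac{\left(13 + 5\right) 0 \left(-3\right)}{2} = \frac{18 \cdot 0}{2} = \frac{1}{2} \cdot 0 = 0$)
$X \left(-74\right) = 0 \left(-74\right) = 0$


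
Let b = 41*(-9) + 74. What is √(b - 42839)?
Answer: I*√43134 ≈ 207.69*I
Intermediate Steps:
b = -295 (b = -369 + 74 = -295)
√(b - 42839) = √(-295 - 42839) = √(-43134) = I*√43134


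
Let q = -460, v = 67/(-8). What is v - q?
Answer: 3613/8 ≈ 451.63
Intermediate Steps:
v = -67/8 (v = 67*(-⅛) = -67/8 ≈ -8.3750)
v - q = -67/8 - 1*(-460) = -67/8 + 460 = 3613/8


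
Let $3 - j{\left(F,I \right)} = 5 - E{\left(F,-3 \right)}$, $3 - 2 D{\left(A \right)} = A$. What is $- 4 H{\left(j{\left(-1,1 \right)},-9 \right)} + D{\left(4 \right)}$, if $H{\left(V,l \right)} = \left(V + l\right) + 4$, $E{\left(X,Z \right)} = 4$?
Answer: $\frac{23}{2} \approx 11.5$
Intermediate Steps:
$D{\left(A \right)} = \frac{3}{2} - \frac{A}{2}$
$j{\left(F,I \right)} = 2$ ($j{\left(F,I \right)} = 3 - \left(5 - 4\right) = 3 - 1 = 2$)
$H{\left(V,l \right)} = 4 + V + l$
$- 4 H{\left(j{\left(-1,1 \right)},-9 \right)} + D{\left(4 \right)} = - 4 \left(4 + 2 - 9\right) + \left(\frac{3}{2} - 2\right) = \left(-4\right) \left(-3\right) + \left(\frac{3}{2} - 2\right) = 12 - \frac{1}{2} = \frac{23}{2}$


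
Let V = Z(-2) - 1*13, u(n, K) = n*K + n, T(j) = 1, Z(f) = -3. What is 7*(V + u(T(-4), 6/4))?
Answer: -189/2 ≈ -94.500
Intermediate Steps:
u(n, K) = n + K*n (u(n, K) = K*n + n = n + K*n)
V = -16 (V = -3 - 1*13 = -3 - 13 = -16)
7*(V + u(T(-4), 6/4)) = 7*(-16 + 1*(1 + 6/4)) = 7*(-16 + 1*(1 + 6*(1/4))) = 7*(-16 + 1*(1 + 3/2)) = 7*(-16 + 1*(5/2)) = 7*(-16 + 5/2) = 7*(-27/2) = -189/2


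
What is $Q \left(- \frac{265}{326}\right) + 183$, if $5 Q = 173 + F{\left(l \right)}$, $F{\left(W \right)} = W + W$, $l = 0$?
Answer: $\frac{50489}{326} \approx 154.87$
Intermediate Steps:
$F{\left(W \right)} = 2 W$
$Q = \frac{173}{5}$ ($Q = \frac{173 + 2 \cdot 0}{5} = \frac{173 + 0}{5} = \frac{1}{5} \cdot 173 = \frac{173}{5} \approx 34.6$)
$Q \left(- \frac{265}{326}\right) + 183 = \frac{173 \left(- \frac{265}{326}\right)}{5} + 183 = \frac{173 \left(\left(-265\right) \frac{1}{326}\right)}{5} + 183 = \frac{173}{5} \left(- \frac{265}{326}\right) + 183 = - \frac{9169}{326} + 183 = \frac{50489}{326}$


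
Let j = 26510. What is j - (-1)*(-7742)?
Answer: 18768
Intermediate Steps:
j - (-1)*(-7742) = 26510 - (-1)*(-7742) = 26510 - 1*7742 = 26510 - 7742 = 18768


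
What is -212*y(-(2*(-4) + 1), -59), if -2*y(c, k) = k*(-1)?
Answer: 6254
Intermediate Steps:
y(c, k) = k/2 (y(c, k) = -k*(-1)/2 = -(-1)*k/2 = k/2)
-212*y(-(2*(-4) + 1), -59) = -106*(-59) = -212*(-59/2) = 6254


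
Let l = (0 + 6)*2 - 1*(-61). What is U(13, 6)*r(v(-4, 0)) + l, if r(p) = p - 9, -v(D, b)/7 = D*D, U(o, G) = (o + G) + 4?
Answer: -2710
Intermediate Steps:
U(o, G) = 4 + G + o (U(o, G) = (G + o) + 4 = 4 + G + o)
v(D, b) = -7*D² (v(D, b) = -7*D*D = -7*D²)
r(p) = -9 + p
l = 73 (l = 6*2 + 61 = 12 + 61 = 73)
U(13, 6)*r(v(-4, 0)) + l = (4 + 6 + 13)*(-9 - 7*(-4)²) + 73 = 23*(-9 - 7*16) + 73 = 23*(-9 - 112) + 73 = 23*(-121) + 73 = -2783 + 73 = -2710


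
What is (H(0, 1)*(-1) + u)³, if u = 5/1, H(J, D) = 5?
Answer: 0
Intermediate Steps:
u = 5 (u = 5*1 = 5)
(H(0, 1)*(-1) + u)³ = (5*(-1) + 5)³ = (-5 + 5)³ = 0³ = 0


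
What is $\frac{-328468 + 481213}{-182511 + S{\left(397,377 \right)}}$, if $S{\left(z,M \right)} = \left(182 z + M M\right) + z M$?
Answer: $\frac{152745}{181541} \approx 0.84138$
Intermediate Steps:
$S{\left(z,M \right)} = M^{2} + 182 z + M z$ ($S{\left(z,M \right)} = \left(182 z + M^{2}\right) + M z = \left(M^{2} + 182 z\right) + M z = M^{2} + 182 z + M z$)
$\frac{-328468 + 481213}{-182511 + S{\left(397,377 \right)}} = \frac{-328468 + 481213}{-182511 + \left(377^{2} + 182 \cdot 397 + 377 \cdot 397\right)} = \frac{152745}{-182511 + \left(142129 + 72254 + 149669\right)} = \frac{152745}{-182511 + 364052} = \frac{152745}{181541}$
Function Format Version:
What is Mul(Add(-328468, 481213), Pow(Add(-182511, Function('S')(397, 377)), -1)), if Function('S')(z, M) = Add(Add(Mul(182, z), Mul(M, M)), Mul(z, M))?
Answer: Rational(152745, 181541) ≈ 0.84138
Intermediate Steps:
Function('S')(z, M) = Add(Pow(M, 2), Mul(182, z), Mul(M, z)) (Function('S')(z, M) = Add(Add(Mul(182, z), Pow(M, 2)), Mul(M, z)) = Add(Add(Pow(M, 2), Mul(182, z)), Mul(M, z)) = Add(Pow(M, 2), Mul(182, z), Mul(M, z)))
Mul(Add(-328468, 481213), Pow(Add(-182511, Function('S')(397, 377)), -1)) = Mul(Add(-328468, 481213), Pow(Add(-182511, Add(Pow(377, 2), Mul(182, 397), Mul(377, 397))), -1)) = Mul(152745, Pow(Add(-182511, Add(142129, 72254, 149669)), -1)) = Mul(152745, Pow(Add(-182511, 364052), -1)) = Mul(152745, Pow(181541, -1)) = Mul(152745, Rational(1, 181541)) = Rational(152745, 181541)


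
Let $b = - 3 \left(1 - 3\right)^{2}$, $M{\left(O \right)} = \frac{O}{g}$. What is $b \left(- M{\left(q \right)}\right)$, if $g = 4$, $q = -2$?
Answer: $-6$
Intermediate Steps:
$M{\left(O \right)} = \frac{O}{4}$
$b = -12$ ($b = - 3 \left(-2\right)^{2} = \left(-3\right) 4 = -12$)
$b \left(- M{\left(q \right)}\right) = - 12 \left(- \frac{-2}{4}\right) = - 12 \left(\left(-1\right) \left(- \frac{1}{2}\right)\right) = \left(-12\right) \frac{1}{2} = -6$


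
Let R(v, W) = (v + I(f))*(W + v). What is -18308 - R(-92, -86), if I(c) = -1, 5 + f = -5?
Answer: -34862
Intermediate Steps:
f = -10 (f = -5 - 5 = -10)
R(v, W) = (-1 + v)*(W + v) (R(v, W) = (v - 1)*(W + v) = (-1 + v)*(W + v))
-18308 - R(-92, -86) = -18308 - ((-92)² - 1*(-86) - 1*(-92) - 86*(-92)) = -18308 - (8464 + 86 + 92 + 7912) = -18308 - 1*16554 = -18308 - 16554 = -34862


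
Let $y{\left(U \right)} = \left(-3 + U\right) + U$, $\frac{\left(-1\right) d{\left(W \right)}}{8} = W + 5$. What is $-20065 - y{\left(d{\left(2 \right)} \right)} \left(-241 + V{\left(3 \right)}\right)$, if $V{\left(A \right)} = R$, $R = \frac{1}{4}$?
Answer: $- \frac{191005}{4} \approx -47751.0$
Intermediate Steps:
$R = \frac{1}{4} \approx 0.25$
$V{\left(A \right)} = \frac{1}{4}$
$d{\left(W \right)} = -40 - 8 W$ ($d{\left(W \right)} = - 8 \left(W + 5\right) = - 8 \left(5 + W\right) = -40 - 8 W$)
$y{\left(U \right)} = -3 + 2 U$
$-20065 - y{\left(d{\left(2 \right)} \right)} \left(-241 + V{\left(3 \right)}\right) = -20065 - \left(-3 + 2 \left(-40 - 16\right)\right) \left(-241 + \frac{1}{4}\right) = -20065 - \left(-3 + 2 \left(-40 - 16\right)\right) \left(- \frac{963}{4}\right) = -20065 - \left(-3 + 2 \left(-56\right)\right) \left(- \frac{963}{4}\right) = -20065 - \left(-3 - 112\right) \left(- \frac{963}{4}\right) = -20065 - \left(-115\right) \left(- \frac{963}{4}\right) = -20065 - \frac{110745}{4} = - \frac{191005}{4}$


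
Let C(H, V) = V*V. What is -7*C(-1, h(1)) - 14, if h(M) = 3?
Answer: -77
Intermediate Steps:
C(H, V) = V²
-7*C(-1, h(1)) - 14 = -7*3² - 14 = -7*9 - 14 = -63 - 14 = -77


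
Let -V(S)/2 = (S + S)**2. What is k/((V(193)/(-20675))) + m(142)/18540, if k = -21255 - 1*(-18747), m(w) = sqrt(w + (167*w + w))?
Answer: -12963225/74498 + 13*sqrt(142)/18540 ≈ -174.00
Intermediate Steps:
V(S) = -8*S**2 (V(S) = -2*(S + S)**2 = -2*4*S**2 = -8*S**2)
m(w) = 13*sqrt(w) (m(w) = sqrt(w + 168*w) = sqrt(169*w) = 13*sqrt(w))
k = -2508 (k = -21255 + 18747 = -2508)
k/((V(193)/(-20675))) + m(142)/18540 = -2508/(-8*193**2/(-20675)) + (13*sqrt(142))/18540 = -2508/(-8*37249*(-1/20675)) + (13*sqrt(142))*(1/18540) = -2508/((-297992*(-1/20675))) + 13*sqrt(142)/18540 = -2508/297992/20675 + 13*sqrt(142)/18540 = -2508*20675/297992 + 13*sqrt(142)/18540 = -12963225/74498 + 13*sqrt(142)/18540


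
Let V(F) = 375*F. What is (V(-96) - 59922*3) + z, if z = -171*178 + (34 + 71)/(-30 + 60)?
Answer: -492401/2 ≈ -2.4620e+5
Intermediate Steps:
z = -60869/2 (z = -30438 + 105/30 = -30438 + 105*(1/30) = -30438 + 7/2 = -60869/2 ≈ -30435.)
(V(-96) - 59922*3) + z = (375*(-96) - 59922*3) - 60869/2 = (-36000 - 179766) - 60869/2 = -215766 - 60869/2 = -492401/2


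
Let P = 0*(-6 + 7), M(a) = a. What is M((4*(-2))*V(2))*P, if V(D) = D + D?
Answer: 0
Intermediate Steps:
V(D) = 2*D
P = 0 (P = 0*1 = 0)
M((4*(-2))*V(2))*P = ((4*(-2))*(2*2))*0 = -8*4*0 = -32*0 = 0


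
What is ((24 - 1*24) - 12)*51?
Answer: -612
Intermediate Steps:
((24 - 1*24) - 12)*51 = ((24 - 24) - 12)*51 = (0 - 12)*51 = -12*51 = -612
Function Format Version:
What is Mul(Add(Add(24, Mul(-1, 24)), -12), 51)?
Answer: -612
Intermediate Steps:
Mul(Add(Add(24, Mul(-1, 24)), -12), 51) = Mul(Add(Add(24, -24), -12), 51) = Mul(Add(0, -12), 51) = Mul(-12, 51) = -612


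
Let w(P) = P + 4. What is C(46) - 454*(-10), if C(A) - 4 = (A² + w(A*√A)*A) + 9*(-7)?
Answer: 6781 + 2116*√46 ≈ 21132.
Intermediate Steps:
w(P) = 4 + P
C(A) = -59 + A² + A*(4 + A^(3/2)) (C(A) = 4 + ((A² + (4 + A*√A)*A) + 9*(-7)) = 4 + ((A² + (4 + A^(3/2))*A) - 63) = 4 + ((A² + A*(4 + A^(3/2))) - 63) = 4 + (-63 + A² + A*(4 + A^(3/2))) = -59 + A² + A*(4 + A^(3/2)))
C(46) - 454*(-10) = (-59 + 46² + 46*(4 + 46^(3/2))) - 454*(-10) = (-59 + 2116 + 46*(4 + 46*√46)) - 1*(-4540) = (-59 + 2116 + (184 + 2116*√46)) + 4540 = (2241 + 2116*√46) + 4540 = 6781 + 2116*√46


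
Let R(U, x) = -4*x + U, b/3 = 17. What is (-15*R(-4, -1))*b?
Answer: 0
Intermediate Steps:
b = 51 (b = 3*17 = 51)
R(U, x) = U - 4*x
(-15*R(-4, -1))*b = -15*(-4 - 4*(-1))*51 = -15*(-4 + 4)*51 = -15*0*51 = 0*51 = 0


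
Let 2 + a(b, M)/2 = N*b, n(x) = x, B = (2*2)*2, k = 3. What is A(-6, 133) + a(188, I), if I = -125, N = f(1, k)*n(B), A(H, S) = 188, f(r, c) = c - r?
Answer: 6200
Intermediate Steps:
B = 8 (B = 4*2 = 8)
N = 16 (N = (3 - 1*1)*8 = (3 - 1)*8 = 2*8 = 16)
a(b, M) = -4 + 32*b (a(b, M) = -4 + 2*(16*b) = -4 + 32*b)
A(-6, 133) + a(188, I) = 188 + (-4 + 32*188) = 188 + (-4 + 6016) = 188 + 6012 = 6200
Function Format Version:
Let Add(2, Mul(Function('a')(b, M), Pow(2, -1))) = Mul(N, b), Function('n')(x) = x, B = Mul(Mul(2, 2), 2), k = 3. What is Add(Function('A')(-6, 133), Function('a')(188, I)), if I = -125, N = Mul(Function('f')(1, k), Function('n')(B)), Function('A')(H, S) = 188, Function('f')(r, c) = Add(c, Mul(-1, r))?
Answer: 6200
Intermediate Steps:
B = 8 (B = Mul(4, 2) = 8)
N = 16 (N = Mul(Add(3, Mul(-1, 1)), 8) = Mul(Add(3, -1), 8) = Mul(2, 8) = 16)
Function('a')(b, M) = Add(-4, Mul(32, b)) (Function('a')(b, M) = Add(-4, Mul(2, Mul(16, b))) = Add(-4, Mul(32, b)))
Add(Function('A')(-6, 133), Function('a')(188, I)) = Add(188, Add(-4, Mul(32, 188))) = Add(188, Add(-4, 6016)) = Add(188, 6012) = 6200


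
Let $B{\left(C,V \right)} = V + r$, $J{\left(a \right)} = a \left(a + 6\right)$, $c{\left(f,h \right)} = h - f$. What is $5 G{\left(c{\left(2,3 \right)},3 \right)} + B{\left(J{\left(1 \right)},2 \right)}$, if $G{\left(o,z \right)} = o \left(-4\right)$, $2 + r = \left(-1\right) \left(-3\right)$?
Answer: $-17$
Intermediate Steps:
$J{\left(a \right)} = a \left(6 + a\right)$
$r = 1$ ($r = -2 - -3 = -2 + 3 = 1$)
$G{\left(o,z \right)} = - 4 o$
$B{\left(C,V \right)} = 1 + V$ ($B{\left(C,V \right)} = V + 1 = 1 + V$)
$5 G{\left(c{\left(2,3 \right)},3 \right)} + B{\left(J{\left(1 \right)},2 \right)} = 5 \left(- 4 \left(3 - 2\right)\right) + \left(1 + 2\right) = 5 \left(- 4 \left(3 - 2\right)\right) + 3 = 5 \left(\left(-4\right) 1\right) + 3 = 5 \left(-4\right) + 3 = -20 + 3 = -17$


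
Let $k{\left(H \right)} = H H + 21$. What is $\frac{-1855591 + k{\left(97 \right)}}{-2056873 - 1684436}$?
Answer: $\frac{205129}{415701} \approx 0.49345$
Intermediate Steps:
$k{\left(H \right)} = 21 + H^{2}$ ($k{\left(H \right)} = H^{2} + 21 = 21 + H^{2}$)
$\frac{-1855591 + k{\left(97 \right)}}{-2056873 - 1684436} = \frac{-1855591 + \left(21 + 97^{2}\right)}{-2056873 - 1684436} = \frac{-1855591 + \left(21 + 9409\right)}{-3741309} = \left(-1855591 + 9430\right) \left(- \frac{1}{3741309}\right) = \left(-1846161\right) \left(- \frac{1}{3741309}\right) = \frac{205129}{415701}$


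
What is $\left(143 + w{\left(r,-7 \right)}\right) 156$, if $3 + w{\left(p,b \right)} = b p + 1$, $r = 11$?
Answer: $9984$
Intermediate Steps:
$w{\left(p,b \right)} = -2 + b p$ ($w{\left(p,b \right)} = -3 + \left(b p + 1\right) = -3 + \left(1 + b p\right) = -2 + b p$)
$\left(143 + w{\left(r,-7 \right)}\right) 156 = \left(143 - 79\right) 156 = 64 \cdot 156 = 9984$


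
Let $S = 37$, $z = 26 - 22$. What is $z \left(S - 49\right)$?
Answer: $-48$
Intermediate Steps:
$z = 4$ ($z = 26 - 22 = 4$)
$z \left(S - 49\right) = 4 \left(37 - 49\right) = 4 \left(-12\right) = -48$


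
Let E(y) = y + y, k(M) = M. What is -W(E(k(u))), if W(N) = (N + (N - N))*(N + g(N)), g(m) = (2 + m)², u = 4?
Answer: -864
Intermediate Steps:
E(y) = 2*y
W(N) = N*(N + (2 + N)²) (W(N) = (N + (N - N))*(N + (2 + N)²) = (N + 0)*(N + (2 + N)²) = N*(N + (2 + N)²))
-W(E(k(u))) = -2*4*(2*4 + (2 + 2*4)²) = -8*(8 + (2 + 8)²) = -8*(8 + 10²) = -8*(8 + 100) = -8*108 = -1*864 = -864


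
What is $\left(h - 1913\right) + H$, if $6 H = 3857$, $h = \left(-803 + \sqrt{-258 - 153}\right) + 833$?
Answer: $- \frac{7441}{6} + i \sqrt{411} \approx -1240.2 + 20.273 i$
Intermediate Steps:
$h = 30 + i \sqrt{411}$ ($h = \left(-803 + \sqrt{-411}\right) + 833 = \left(-803 + i \sqrt{411}\right) + 833 = 30 + i \sqrt{411} \approx 30.0 + 20.273 i$)
$H = \frac{3857}{6}$ ($H = \frac{1}{6} \cdot 3857 = \frac{3857}{6} \approx 642.83$)
$\left(h - 1913\right) + H = \left(\left(30 + i \sqrt{411}\right) - 1913\right) + \frac{3857}{6} = \left(-1883 + i \sqrt{411}\right) + \frac{3857}{6} = - \frac{7441}{6} + i \sqrt{411}$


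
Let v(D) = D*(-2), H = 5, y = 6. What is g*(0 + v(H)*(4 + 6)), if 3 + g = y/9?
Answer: 700/3 ≈ 233.33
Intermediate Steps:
v(D) = -2*D
g = -7/3 (g = -3 + 6/9 = -3 + 6*(⅑) = -3 + ⅔ = -7/3 ≈ -2.3333)
g*(0 + v(H)*(4 + 6)) = -7*(0 + (-2*5)*(4 + 6))/3 = -7*(0 - 10*10)/3 = -7*(0 - 100)/3 = -7/3*(-100) = 700/3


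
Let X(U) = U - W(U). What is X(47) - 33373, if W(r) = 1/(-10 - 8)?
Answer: -599867/18 ≈ -33326.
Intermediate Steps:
W(r) = -1/18 (W(r) = 1/(-18) = -1/18)
X(U) = 1/18 + U (X(U) = U - 1*(-1/18) = U + 1/18 = 1/18 + U)
X(47) - 33373 = (1/18 + 47) - 33373 = 847/18 - 33373 = -599867/18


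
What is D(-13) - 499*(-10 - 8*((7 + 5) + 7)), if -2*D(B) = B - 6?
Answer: 161695/2 ≈ 80848.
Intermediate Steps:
D(B) = 3 - B/2 (D(B) = -(B - 6)/2 = -(-6 + B)/2 = 3 - B/2)
D(-13) - 499*(-10 - 8*((7 + 5) + 7)) = (3 - 1/2*(-13)) - 499*(-10 - 8*((7 + 5) + 7)) = (3 + 13/2) - 499*(-10 - 8*(12 + 7)) = 19/2 - 499*(-10 - 8*19) = 19/2 - 499*(-10 - 152) = 19/2 - 499*(-162) = 19/2 + 80838 = 161695/2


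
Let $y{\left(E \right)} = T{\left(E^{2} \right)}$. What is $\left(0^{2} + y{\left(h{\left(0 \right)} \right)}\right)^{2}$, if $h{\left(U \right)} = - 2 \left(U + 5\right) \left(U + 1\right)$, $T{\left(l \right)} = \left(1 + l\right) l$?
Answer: $102010000$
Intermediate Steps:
$T{\left(l \right)} = l \left(1 + l\right)$
$h{\left(U \right)} = - 2 \left(1 + U\right) \left(5 + U\right)$ ($h{\left(U \right)} = - 2 \left(5 + U\right) \left(1 + U\right) = - 2 \left(1 + U\right) \left(5 + U\right)$)
$y{\left(E \right)} = E^{2} \left(1 + E^{2}\right)$
$\left(0^{2} + y{\left(h{\left(0 \right)} \right)}\right)^{2} = \left(0^{2} + \left(\left(-10 - 0 - 2 \cdot 0^{2}\right)^{2} + \left(-10 - 0 - 2 \cdot 0^{2}\right)^{4}\right)\right)^{2} = \left(0 + \left(\left(-10 + 0 - 0\right)^{2} + \left(-10 + 0 - 0\right)^{4}\right)\right)^{2} = \left(0 + \left(\left(-10 + 0 + 0\right)^{2} + \left(-10 + 0 + 0\right)^{4}\right)\right)^{2} = \left(0 + \left(\left(-10\right)^{2} + \left(-10\right)^{4}\right)\right)^{2} = \left(0 + \left(100 + 10000\right)\right)^{2} = \left(0 + 10100\right)^{2} = 10100^{2} = 102010000$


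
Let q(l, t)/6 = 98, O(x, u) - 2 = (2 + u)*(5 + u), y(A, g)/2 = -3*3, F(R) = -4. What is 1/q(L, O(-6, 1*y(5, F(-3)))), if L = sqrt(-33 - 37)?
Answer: 1/588 ≈ 0.0017007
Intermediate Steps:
y(A, g) = -18 (y(A, g) = 2*(-3*3) = 2*(-9) = -18)
L = I*sqrt(70) (L = sqrt(-70) = I*sqrt(70) ≈ 8.3666*I)
O(x, u) = 2 + (2 + u)*(5 + u)
q(l, t) = 588 (q(l, t) = 6*98 = 588)
1/q(L, O(-6, 1*y(5, F(-3)))) = 1/588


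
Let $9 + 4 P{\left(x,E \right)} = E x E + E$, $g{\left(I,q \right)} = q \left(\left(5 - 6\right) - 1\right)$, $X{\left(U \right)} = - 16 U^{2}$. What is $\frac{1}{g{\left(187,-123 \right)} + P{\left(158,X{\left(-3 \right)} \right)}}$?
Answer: $\frac{4}{3277119} \approx 1.2206 \cdot 10^{-6}$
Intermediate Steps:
$g{\left(I,q \right)} = - 2 q$ ($g{\left(I,q \right)} = q \left(\left(5 - 6\right) - 1\right) = q \left(-1 - 1\right) = q \left(-2\right) = - 2 q$)
$P{\left(x,E \right)} = - \frac{9}{4} + \frac{E}{4} + \frac{x E^{2}}{4}$ ($P{\left(x,E \right)} = - \frac{9}{4} + \frac{E x E + E}{4} = - \frac{9}{4} + \frac{x E^{2} + E}{4} = - \frac{9}{4} + \frac{E + x E^{2}}{4} = - \frac{9}{4} + \left(\frac{E}{4} + \frac{x E^{2}}{4}\right) = - \frac{9}{4} + \frac{E}{4} + \frac{x E^{2}}{4}$)
$\frac{1}{g{\left(187,-123 \right)} + P{\left(158,X{\left(-3 \right)} \right)}} = \frac{1}{\left(-2\right) \left(-123\right) + \left(- \frac{9}{4} + \frac{\left(-16\right) \left(-3\right)^{2}}{4} + \frac{1}{4} \cdot 158 \left(- 16 \left(-3\right)^{2}\right)^{2}\right)} = \frac{1}{246 + \left(- \frac{9}{4} + \frac{\left(-16\right) 9}{4} + \frac{1}{4} \cdot 158 \left(\left(-16\right) 9\right)^{2}\right)} = \frac{1}{246 + \left(- \frac{9}{4} + \frac{1}{4} \left(-144\right) + \frac{1}{4} \cdot 158 \left(-144\right)^{2}\right)} = \frac{1}{246 - \left(\frac{153}{4} - 819072\right)} = \frac{1}{246 - - \frac{3276135}{4}} = \frac{1}{246 + \frac{3276135}{4}} = \frac{1}{\frac{3277119}{4}} = \frac{4}{3277119}$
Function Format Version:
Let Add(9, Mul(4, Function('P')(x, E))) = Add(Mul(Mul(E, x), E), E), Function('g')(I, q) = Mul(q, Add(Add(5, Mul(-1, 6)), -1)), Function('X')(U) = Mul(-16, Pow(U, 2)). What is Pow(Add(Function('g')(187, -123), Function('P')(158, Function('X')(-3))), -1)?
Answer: Rational(4, 3277119) ≈ 1.2206e-6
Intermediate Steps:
Function('g')(I, q) = Mul(-2, q) (Function('g')(I, q) = Mul(q, Add(Add(5, -6), -1)) = Mul(q, Add(-1, -1)) = Mul(q, -2) = Mul(-2, q))
Function('P')(x, E) = Add(Rational(-9, 4), Mul(Rational(1, 4), E), Mul(Rational(1, 4), x, Pow(E, 2))) (Function('P')(x, E) = Add(Rational(-9, 4), Mul(Rational(1, 4), Add(Mul(Mul(E, x), E), E))) = Add(Rational(-9, 4), Mul(Rational(1, 4), Add(Mul(x, Pow(E, 2)), E))) = Add(Rational(-9, 4), Mul(Rational(1, 4), Add(E, Mul(x, Pow(E, 2))))) = Add(Rational(-9, 4), Add(Mul(Rational(1, 4), E), Mul(Rational(1, 4), x, Pow(E, 2)))) = Add(Rational(-9, 4), Mul(Rational(1, 4), E), Mul(Rational(1, 4), x, Pow(E, 2))))
Pow(Add(Function('g')(187, -123), Function('P')(158, Function('X')(-3))), -1) = Pow(Add(Mul(-2, -123), Add(Rational(-9, 4), Mul(Rational(1, 4), Mul(-16, Pow(-3, 2))), Mul(Rational(1, 4), 158, Pow(Mul(-16, Pow(-3, 2)), 2)))), -1) = Pow(Add(246, Add(Rational(-9, 4), Mul(Rational(1, 4), Mul(-16, 9)), Mul(Rational(1, 4), 158, Pow(Mul(-16, 9), 2)))), -1) = Pow(Add(246, Add(Rational(-9, 4), Mul(Rational(1, 4), -144), Mul(Rational(1, 4), 158, Pow(-144, 2)))), -1) = Pow(Add(246, Add(Rational(-9, 4), -36, Mul(Rational(1, 4), 158, 20736))), -1) = Pow(Add(246, Add(Rational(-9, 4), -36, 819072)), -1) = Pow(Add(246, Rational(3276135, 4)), -1) = Pow(Rational(3277119, 4), -1) = Rational(4, 3277119)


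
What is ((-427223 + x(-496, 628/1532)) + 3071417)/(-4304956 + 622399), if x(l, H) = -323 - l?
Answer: -155551/216621 ≈ -0.71808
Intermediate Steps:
((-427223 + x(-496, 628/1532)) + 3071417)/(-4304956 + 622399) = ((-427223 + (-323 - 1*(-496))) + 3071417)/(-4304956 + 622399) = ((-427223 + (-323 + 496)) + 3071417)/(-3682557) = ((-427223 + 173) + 3071417)*(-1/3682557) = (-427050 + 3071417)*(-1/3682557) = 2644367*(-1/3682557) = -155551/216621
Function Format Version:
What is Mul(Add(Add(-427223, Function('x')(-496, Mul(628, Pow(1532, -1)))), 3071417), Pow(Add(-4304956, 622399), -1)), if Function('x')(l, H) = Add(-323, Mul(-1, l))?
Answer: Rational(-155551, 216621) ≈ -0.71808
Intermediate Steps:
Mul(Add(Add(-427223, Function('x')(-496, Mul(628, Pow(1532, -1)))), 3071417), Pow(Add(-4304956, 622399), -1)) = Mul(Add(Add(-427223, Add(-323, Mul(-1, -496))), 3071417), Pow(Add(-4304956, 622399), -1)) = Mul(Add(Add(-427223, Add(-323, 496)), 3071417), Pow(-3682557, -1)) = Mul(Add(Add(-427223, 173), 3071417), Rational(-1, 3682557)) = Mul(Add(-427050, 3071417), Rational(-1, 3682557)) = Mul(2644367, Rational(-1, 3682557)) = Rational(-155551, 216621)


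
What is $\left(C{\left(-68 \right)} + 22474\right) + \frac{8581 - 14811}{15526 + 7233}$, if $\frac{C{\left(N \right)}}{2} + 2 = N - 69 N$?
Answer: $\frac{721863732}{22759} \approx 31718.0$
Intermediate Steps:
$C{\left(N \right)} = -4 - 136 N$ ($C{\left(N \right)} = -4 + 2 \left(N - 69 N\right) = -4 + 2 \left(- 68 N\right) = -4 - 136 N$)
$\left(C{\left(-68 \right)} + 22474\right) + \frac{8581 - 14811}{15526 + 7233} = \left(\left(-4 - -9248\right) + 22474\right) + \frac{8581 - 14811}{15526 + 7233} = \left(\left(-4 + 9248\right) + 22474\right) - \frac{6230}{22759} = \left(9244 + 22474\right) - \frac{6230}{22759} = 31718 - \frac{6230}{22759} = \frac{721863732}{22759}$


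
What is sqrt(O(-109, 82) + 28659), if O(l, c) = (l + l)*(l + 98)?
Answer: sqrt(31057) ≈ 176.23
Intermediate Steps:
O(l, c) = 2*l*(98 + l) (O(l, c) = (2*l)*(98 + l) = 2*l*(98 + l))
sqrt(O(-109, 82) + 28659) = sqrt(2*(-109)*(98 - 109) + 28659) = sqrt(2*(-109)*(-11) + 28659) = sqrt(2398 + 28659) = sqrt(31057)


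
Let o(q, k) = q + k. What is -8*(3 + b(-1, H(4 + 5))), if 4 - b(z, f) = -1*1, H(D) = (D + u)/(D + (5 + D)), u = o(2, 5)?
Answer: -64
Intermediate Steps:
o(q, k) = k + q
u = 7 (u = 5 + 2 = 7)
H(D) = (7 + D)/(5 + 2*D) (H(D) = (D + 7)/(D + (5 + D)) = (7 + D)/(5 + 2*D))
b(z, f) = 5 (b(z, f) = 4 - (-1) = 4 - 1*(-1) = 4 + 1 = 5)
-8*(3 + b(-1, H(4 + 5))) = -8*(3 + 5) = -8*8 = -64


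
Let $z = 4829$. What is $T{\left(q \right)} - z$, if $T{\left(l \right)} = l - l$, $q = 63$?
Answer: $-4829$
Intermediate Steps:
$T{\left(l \right)} = 0$
$T{\left(q \right)} - z = 0 - 4829 = -4829$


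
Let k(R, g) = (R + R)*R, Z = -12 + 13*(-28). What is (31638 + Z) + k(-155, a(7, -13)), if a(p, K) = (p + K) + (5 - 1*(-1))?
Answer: 79312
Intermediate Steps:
a(p, K) = 6 + K + p (a(p, K) = (K + p) + (5 + 1) = (K + p) + 6 = 6 + K + p)
Z = -376 (Z = -12 - 364 = -376)
k(R, g) = 2*R² (k(R, g) = (2*R)*R = 2*R²)
(31638 + Z) + k(-155, a(7, -13)) = (31638 - 376) + 2*(-155)² = 31262 + 2*24025 = 31262 + 48050 = 79312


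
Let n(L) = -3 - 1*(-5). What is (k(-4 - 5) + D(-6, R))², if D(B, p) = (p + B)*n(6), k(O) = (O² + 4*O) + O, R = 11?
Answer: 2116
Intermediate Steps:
n(L) = 2 (n(L) = -3 + 5 = 2)
k(O) = O² + 5*O
D(B, p) = 2*B + 2*p (D(B, p) = (p + B)*2 = (B + p)*2 = 2*B + 2*p)
(k(-4 - 5) + D(-6, R))² = ((-4 - 5)*(5 + (-4 - 5)) + (2*(-6) + 2*11))² = (-9*(5 - 9) + (-12 + 22))² = (-9*(-4) + 10)² = (36 + 10)² = 46² = 2116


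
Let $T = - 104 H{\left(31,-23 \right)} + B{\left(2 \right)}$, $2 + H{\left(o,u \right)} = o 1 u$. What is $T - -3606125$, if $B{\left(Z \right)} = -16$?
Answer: $3680469$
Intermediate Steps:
$H{\left(o,u \right)} = -2 + o u$ ($H{\left(o,u \right)} = -2 + o 1 u = -2 + o u$)
$T = 74344$ ($T = - 104 \left(-2 + 31 \left(-23\right)\right) - 16 = - 104 \left(-2 - 713\right) - 16 = \left(-104\right) \left(-715\right) - 16 = 74360 - 16 = 74344$)
$T - -3606125 = 74344 - -3606125 = 74344 + 3606125 = 3680469$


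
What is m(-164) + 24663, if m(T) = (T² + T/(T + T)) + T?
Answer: 102791/2 ≈ 51396.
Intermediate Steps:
m(T) = ½ + T + T² (m(T) = (T² + T/((2*T))) + T = (T² + (1/(2*T))*T) + T = (T² + ½) + T = (½ + T²) + T = ½ + T + T²)
m(-164) + 24663 = (½ - 164 + (-164)²) + 24663 = (½ - 164 + 26896) + 24663 = 53465/2 + 24663 = 102791/2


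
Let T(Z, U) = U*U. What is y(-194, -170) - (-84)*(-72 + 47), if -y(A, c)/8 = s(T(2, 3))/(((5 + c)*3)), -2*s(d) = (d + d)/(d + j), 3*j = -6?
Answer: -808508/385 ≈ -2100.0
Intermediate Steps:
T(Z, U) = U²
j = -2 (j = (⅓)*(-6) = -2)
s(d) = -d/(-2 + d) (s(d) = -(d + d)/(2*(d - 2)) = -2*d/(2*(-2 + d)) = -d/(-2 + d))
y(A, c) = 72/(7*(15 + 3*c)) (y(A, c) = -8*(-1*3²/(-2 + 3²))/((5 + c)*3) = -8*(-1*9/(-2 + 9))/(15 + 3*c) = -8*(-1*9/7)/(15 + 3*c) = -8*(-1*9*⅐)/(15 + 3*c) = -(-72)/(7*(15 + 3*c)) = 72/(7*(15 + 3*c)))
y(-194, -170) - (-84)*(-72 + 47) = 24/(7*(5 - 170)) - (-84)*(-72 + 47) = (24/7)/(-165) - (-84)*(-25) = (24/7)*(-1/165) - 1*2100 = -8/385 - 2100 = -808508/385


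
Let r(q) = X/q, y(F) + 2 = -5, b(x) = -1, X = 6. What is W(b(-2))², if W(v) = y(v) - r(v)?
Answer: 1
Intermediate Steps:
y(F) = -7 (y(F) = -2 - 5 = -7)
r(q) = 6/q
W(v) = -7 - 6/v
W(b(-2))² = (-7 - 6/(-1))² = (-7 - 6*(-1))² = (-7 + 6)² = (-1)² = 1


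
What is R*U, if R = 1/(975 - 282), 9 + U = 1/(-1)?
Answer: -10/693 ≈ -0.014430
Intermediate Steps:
U = -10 (U = -9 + 1/(-1) = -9 - 1 = -10)
R = 1/693 ≈ 0.0014430
R*U = (1/693)*(-10) = -10/693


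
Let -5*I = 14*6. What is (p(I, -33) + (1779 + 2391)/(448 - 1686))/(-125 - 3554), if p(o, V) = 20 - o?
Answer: -103471/11386505 ≈ -0.0090872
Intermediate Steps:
I = -84/5 (I = -14*6/5 = -1/5*84 = -84/5 ≈ -16.800)
(p(I, -33) + (1779 + 2391)/(448 - 1686))/(-125 - 3554) = ((20 - 1*(-84/5)) + (1779 + 2391)/(448 - 1686))/(-125 - 3554) = ((20 + 84/5) + 4170/(-1238))/(-3679) = (184/5 + 4170*(-1/1238))*(-1/3679) = (184/5 - 2085/619)*(-1/3679) = (103471/3095)*(-1/3679) = -103471/11386505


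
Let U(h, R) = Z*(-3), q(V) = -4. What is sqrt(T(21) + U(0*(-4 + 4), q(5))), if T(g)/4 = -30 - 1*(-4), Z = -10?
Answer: I*sqrt(74) ≈ 8.6023*I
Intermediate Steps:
T(g) = -104 (T(g) = 4*(-30 - 1*(-4)) = 4*(-30 + 4) = 4*(-26) = -104)
U(h, R) = 30 (U(h, R) = -10*(-3) = 30)
sqrt(T(21) + U(0*(-4 + 4), q(5))) = sqrt(-104 + 30) = sqrt(-74) = I*sqrt(74)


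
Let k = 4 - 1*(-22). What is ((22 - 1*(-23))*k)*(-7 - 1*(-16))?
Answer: 10530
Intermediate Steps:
k = 26 (k = 4 + 22 = 26)
((22 - 1*(-23))*k)*(-7 - 1*(-16)) = ((22 - 1*(-23))*26)*(-7 - 1*(-16)) = ((22 + 23)*26)*(-7 + 16) = (45*26)*9 = 1170*9 = 10530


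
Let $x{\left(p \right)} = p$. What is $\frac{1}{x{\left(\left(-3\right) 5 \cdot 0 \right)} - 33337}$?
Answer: $- \frac{1}{33337} \approx -2.9997 \cdot 10^{-5}$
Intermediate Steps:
$\frac{1}{x{\left(\left(-3\right) 5 \cdot 0 \right)} - 33337} = \frac{1}{\left(-3\right) 5 \cdot 0 - 33337} = \frac{1}{\left(-15\right) 0 - 33337} = \frac{1}{0 - 33337} = \frac{1}{-33337} = - \frac{1}{33337}$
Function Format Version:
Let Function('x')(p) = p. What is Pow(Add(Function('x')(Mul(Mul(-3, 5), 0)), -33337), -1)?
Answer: Rational(-1, 33337) ≈ -2.9997e-5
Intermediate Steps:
Pow(Add(Function('x')(Mul(Mul(-3, 5), 0)), -33337), -1) = Pow(Add(Mul(Mul(-3, 5), 0), -33337), -1) = Pow(Add(Mul(-15, 0), -33337), -1) = Pow(Add(0, -33337), -1) = Pow(-33337, -1) = Rational(-1, 33337)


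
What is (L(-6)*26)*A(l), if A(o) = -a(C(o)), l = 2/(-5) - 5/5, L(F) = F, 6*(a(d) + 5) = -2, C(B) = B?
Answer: -832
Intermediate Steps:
a(d) = -16/3 (a(d) = -5 + (⅙)*(-2) = -5 - ⅓ = -16/3)
l = -7/5 (l = 2*(-⅕) - 5*⅕ = -⅖ - 1 = -7/5 ≈ -1.4000)
A(o) = 16/3 (A(o) = -1*(-16/3) = 16/3)
(L(-6)*26)*A(l) = -6*26*(16/3) = -156*16/3 = -832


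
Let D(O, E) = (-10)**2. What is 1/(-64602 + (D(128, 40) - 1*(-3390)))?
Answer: -1/61112 ≈ -1.6363e-5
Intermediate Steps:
D(O, E) = 100
1/(-64602 + (D(128, 40) - 1*(-3390))) = 1/(-64602 + (100 - 1*(-3390))) = 1/(-64602 + (100 + 3390)) = 1/(-64602 + 3490) = 1/(-61112) = -1/61112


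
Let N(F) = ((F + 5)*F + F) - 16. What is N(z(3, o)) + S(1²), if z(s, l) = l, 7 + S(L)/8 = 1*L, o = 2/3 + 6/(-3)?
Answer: -632/9 ≈ -70.222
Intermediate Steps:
o = -4/3 (o = 2*(⅓) + 6*(-⅓) = ⅔ - 2 = -4/3 ≈ -1.3333)
S(L) = -56 + 8*L (S(L) = -56 + 8*(1*L) = -56 + 8*L)
N(F) = -16 + F + F*(5 + F) (N(F) = ((5 + F)*F + F) - 16 = (F*(5 + F) + F) - 16 = (F + F*(5 + F)) - 16 = -16 + F + F*(5 + F))
N(z(3, o)) + S(1²) = (-16 + (-4/3)² + 6*(-4/3)) + (-56 + 8*1²) = (-16 + 16/9 - 8) + (-56 + 8*1) = -200/9 + (-56 + 8) = -200/9 - 48 = -632/9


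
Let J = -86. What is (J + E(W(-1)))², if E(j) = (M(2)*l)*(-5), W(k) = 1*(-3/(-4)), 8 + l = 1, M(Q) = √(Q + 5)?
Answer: 15971 - 6020*√7 ≈ 43.577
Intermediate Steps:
M(Q) = √(5 + Q)
l = -7 (l = -8 + 1 = -7)
W(k) = ¾ (W(k) = 1*(-3*(-¼)) = 1*(¾) = ¾)
E(j) = 35*√7 (E(j) = (√(5 + 2)*(-7))*(-5) = (√7*(-7))*(-5) = -7*√7*(-5) = 35*√7)
(J + E(W(-1)))² = (-86 + 35*√7)²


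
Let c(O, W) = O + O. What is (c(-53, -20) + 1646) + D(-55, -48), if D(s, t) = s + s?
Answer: 1430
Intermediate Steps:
D(s, t) = 2*s
c(O, W) = 2*O
(c(-53, -20) + 1646) + D(-55, -48) = (2*(-53) + 1646) + 2*(-55) = (-106 + 1646) - 110 = 1540 - 110 = 1430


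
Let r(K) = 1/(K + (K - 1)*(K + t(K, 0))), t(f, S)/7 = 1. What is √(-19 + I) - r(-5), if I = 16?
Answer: 1/17 + I*√3 ≈ 0.058824 + 1.732*I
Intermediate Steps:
t(f, S) = 7 (t(f, S) = 7*1 = 7)
r(K) = 1/(K + (-1 + K)*(7 + K)) (r(K) = 1/(K + (K - 1)*(K + 7)) = 1/(K + (-1 + K)*(7 + K)))
√(-19 + I) - r(-5) = √(-19 + 16) - 1/(-7 + (-5)² + 7*(-5)) = √(-3) - 1/(-7 + 25 - 35) = I*√3 - 1/(-17) = I*√3 - 1*(-1/17) = I*√3 + 1/17 = 1/17 + I*√3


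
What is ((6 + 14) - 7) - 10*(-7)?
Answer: 83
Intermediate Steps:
((6 + 14) - 7) - 10*(-7) = (20 - 7) + 70 = 13 + 70 = 83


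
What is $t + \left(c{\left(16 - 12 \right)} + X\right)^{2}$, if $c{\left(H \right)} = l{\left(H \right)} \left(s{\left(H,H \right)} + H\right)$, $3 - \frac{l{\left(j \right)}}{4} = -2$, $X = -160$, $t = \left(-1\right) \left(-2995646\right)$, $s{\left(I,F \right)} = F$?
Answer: $2995646$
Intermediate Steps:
$t = 2995646$
$l{\left(j \right)} = 20$ ($l{\left(j \right)} = 12 - -8 = 12 + 8 = 20$)
$c{\left(H \right)} = 40 H$ ($c{\left(H \right)} = 20 \left(H + H\right) = 20 \cdot 2 H = 40 H$)
$t + \left(c{\left(16 - 12 \right)} + X\right)^{2} = 2995646 + \left(40 \left(16 - 12\right) - 160\right)^{2} = 2995646 + \left(40 \cdot 4 - 160\right)^{2} = 2995646 + \left(160 - 160\right)^{2} = 2995646 + 0^{2} = 2995646 + 0 = 2995646$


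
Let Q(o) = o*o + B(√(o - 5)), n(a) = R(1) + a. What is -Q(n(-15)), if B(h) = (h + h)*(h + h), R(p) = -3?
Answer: -232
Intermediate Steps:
B(h) = 4*h² (B(h) = (2*h)*(2*h) = 4*h²)
n(a) = -3 + a
Q(o) = -20 + o² + 4*o (Q(o) = o*o + 4*(√(o - 5))² = o² + 4*(√(-5 + o))² = o² + 4*(-5 + o) = o² + (-20 + 4*o) = -20 + o² + 4*o)
-Q(n(-15)) = -(-20 + (-3 - 15)² + 4*(-3 - 15)) = -(-20 + (-18)² + 4*(-18)) = -(-20 + 324 - 72) = -1*232 = -232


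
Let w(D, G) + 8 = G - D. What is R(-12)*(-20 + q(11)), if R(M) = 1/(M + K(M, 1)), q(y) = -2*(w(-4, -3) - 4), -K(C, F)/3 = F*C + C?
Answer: 1/30 ≈ 0.033333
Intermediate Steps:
K(C, F) = -3*C - 3*C*F (K(C, F) = -3*(F*C + C) = -3*(C*F + C) = -3*(C + C*F) = -3*C - 3*C*F)
w(D, G) = -8 + G - D (w(D, G) = -8 + (G - D) = -8 + G - D)
q(y) = 22 (q(y) = -2*((-8 - 3 - 1*(-4)) - 4) = -2*((-8 - 3 + 4) - 4) = -2*(-7 - 4) = -2*(-11) = 22)
R(M) = -1/(5*M) (R(M) = 1/(M - 3*M*(1 + 1)) = 1/(M - 3*M*2) = 1/(M - 6*M) = 1/(-5*M) = -1/(5*M))
R(-12)*(-20 + q(11)) = (-⅕/(-12))*(-20 + 22) = -⅕*(-1/12)*2 = (1/60)*2 = 1/30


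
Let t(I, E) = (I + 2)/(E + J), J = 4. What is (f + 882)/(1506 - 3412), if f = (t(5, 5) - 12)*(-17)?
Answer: -9655/17154 ≈ -0.56284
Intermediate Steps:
t(I, E) = (2 + I)/(4 + E) (t(I, E) = (I + 2)/(E + 4) = (2 + I)/(4 + E))
f = 1717/9 (f = ((2 + 5)/(4 + 5) - 12)*(-17) = (7/9 - 12)*(-17) = -101/9*(-17) = 1717/9 ≈ 190.78)
(f + 882)/(1506 - 3412) = (1717/9 + 882)/(1506 - 3412) = (9655/9)/(-1906) = (9655/9)*(-1/1906) = -9655/17154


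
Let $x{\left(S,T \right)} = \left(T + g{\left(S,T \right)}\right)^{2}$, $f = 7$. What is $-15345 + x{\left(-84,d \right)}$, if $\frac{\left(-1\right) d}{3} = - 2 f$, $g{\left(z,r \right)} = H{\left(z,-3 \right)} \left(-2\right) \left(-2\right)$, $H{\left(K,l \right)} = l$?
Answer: $-14445$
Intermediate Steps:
$g{\left(z,r \right)} = -12$ ($g{\left(z,r \right)} = \left(-3\right) \left(-2\right) \left(-2\right) = 6 \left(-2\right) = -12$)
$d = 42$ ($d = - 3 \left(\left(-2\right) 7\right) = \left(-3\right) \left(-14\right) = 42$)
$x{\left(S,T \right)} = \left(-12 + T\right)^{2}$ ($x{\left(S,T \right)} = \left(T - 12\right)^{2} = \left(-12 + T\right)^{2}$)
$-15345 + x{\left(-84,d \right)} = -15345 + \left(-12 + 42\right)^{2} = -15345 + 30^{2} = -15345 + 900 = -14445$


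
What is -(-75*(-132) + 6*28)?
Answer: -10068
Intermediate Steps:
-(-75*(-132) + 6*28) = -(9900 + 168) = -1*10068 = -10068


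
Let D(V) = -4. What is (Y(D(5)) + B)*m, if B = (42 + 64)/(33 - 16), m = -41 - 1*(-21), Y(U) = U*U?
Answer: -7560/17 ≈ -444.71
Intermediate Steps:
Y(U) = U²
m = -20 (m = -41 + 21 = -20)
B = 106/17 ≈ 6.2353
(Y(D(5)) + B)*m = ((-4)² + 106/17)*(-20) = (16 + 106/17)*(-20) = (378/17)*(-20) = -7560/17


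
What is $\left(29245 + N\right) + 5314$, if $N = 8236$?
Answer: $42795$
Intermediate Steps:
$\left(29245 + N\right) + 5314 = \left(29245 + 8236\right) + 5314 = 37481 + 5314 = 42795$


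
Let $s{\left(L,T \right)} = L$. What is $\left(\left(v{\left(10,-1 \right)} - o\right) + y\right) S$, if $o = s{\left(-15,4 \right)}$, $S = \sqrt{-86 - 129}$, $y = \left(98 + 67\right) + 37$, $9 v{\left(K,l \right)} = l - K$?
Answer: $\frac{1942 i \sqrt{215}}{9} \approx 3163.9 i$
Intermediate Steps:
$v{\left(K,l \right)} = - \frac{K}{9} + \frac{l}{9}$ ($v{\left(K,l \right)} = \frac{l - K}{9} = - \frac{K}{9} + \frac{l}{9}$)
$y = 202$ ($y = 165 + 37 = 202$)
$S = i \sqrt{215}$ ($S = \sqrt{-215} = i \sqrt{215} \approx 14.663 i$)
$o = -15$
$\left(\left(v{\left(10,-1 \right)} - o\right) + y\right) S = \left(\left(\left(\left(- \frac{1}{9}\right) 10 + \frac{1}{9} \left(-1\right)\right) - -15\right) + 202\right) i \sqrt{215} = \left(\left(\left(- \frac{10}{9} - \frac{1}{9}\right) + 15\right) + 202\right) i \sqrt{215} = \left(\left(- \frac{11}{9} + 15\right) + 202\right) i \sqrt{215} = \left(\frac{124}{9} + 202\right) i \sqrt{215} = \frac{1942 i \sqrt{215}}{9}$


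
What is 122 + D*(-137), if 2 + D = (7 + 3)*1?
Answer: -974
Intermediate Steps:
D = 8 (D = -2 + (7 + 3)*1 = -2 + 10*1 = -2 + 10 = 8)
122 + D*(-137) = 122 + 8*(-137) = 122 - 1096 = -974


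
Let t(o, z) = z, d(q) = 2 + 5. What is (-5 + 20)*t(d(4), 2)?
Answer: 30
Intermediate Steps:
d(q) = 7
(-5 + 20)*t(d(4), 2) = (-5 + 20)*2 = 15*2 = 30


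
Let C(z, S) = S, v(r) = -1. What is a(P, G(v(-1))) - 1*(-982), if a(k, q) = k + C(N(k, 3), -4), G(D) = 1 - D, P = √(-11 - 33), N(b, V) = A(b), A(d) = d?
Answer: 978 + 2*I*√11 ≈ 978.0 + 6.6332*I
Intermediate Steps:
N(b, V) = b
P = 2*I*√11 (P = √(-44) = 2*I*√11 ≈ 6.6332*I)
a(k, q) = -4 + k (a(k, q) = k - 4 = -4 + k)
a(P, G(v(-1))) - 1*(-982) = (-4 + 2*I*√11) - 1*(-982) = (-4 + 2*I*√11) + 982 = 978 + 2*I*√11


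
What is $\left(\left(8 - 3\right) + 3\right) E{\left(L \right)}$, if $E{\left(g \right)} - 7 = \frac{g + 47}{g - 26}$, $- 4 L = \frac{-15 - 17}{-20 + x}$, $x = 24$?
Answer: $\frac{119}{3} \approx 39.667$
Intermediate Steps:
$L = 2$ ($L = - \frac{\left(-15 - 17\right) \frac{1}{-20 + 24}}{4} = - \frac{\left(-32\right) \frac{1}{4}}{4} = \left(- \frac{1}{4}\right) \left(-8\right) = 2$)
$E{\left(g \right)} = 7 + \frac{47 + g}{-26 + g}$ ($E{\left(g \right)} = 7 + \frac{g + 47}{g - 26} = 7 + \frac{47 + g}{-26 + g}$)
$\left(\left(8 - 3\right) + 3\right) E{\left(L \right)} = \left(\left(8 - 3\right) + 3\right) \frac{-135 + 8 \cdot 2}{-26 + 2} = \left(5 + 3\right) \frac{-135 + 16}{-24} = 8 \left(\left(- \frac{1}{24}\right) \left(-119\right)\right) = 8 \cdot \frac{119}{24} = \frac{119}{3}$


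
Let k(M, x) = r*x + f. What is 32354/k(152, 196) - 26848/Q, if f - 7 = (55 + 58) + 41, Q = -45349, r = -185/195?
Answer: -8170788170/6303511 ≈ -1296.2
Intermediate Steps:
r = -37/39 (r = -185*1/195 = -37/39 ≈ -0.94872)
f = 161 (f = 7 + ((55 + 58) + 41) = 7 + (113 + 41) = 7 + 154 = 161)
k(M, x) = 161 - 37*x/39 (k(M, x) = -37*x/39 + 161 = 161 - 37*x/39)
32354/k(152, 196) - 26848/Q = 32354/(161 - 37/39*196) - 26848/(-45349) = 32354/(161 - 7252/39) - 26848*(-1/45349) = 32354/(-973/39) + 26848/45349 = 32354*(-39/973) + 26848/45349 = -180258/139 + 26848/45349 = -8170788170/6303511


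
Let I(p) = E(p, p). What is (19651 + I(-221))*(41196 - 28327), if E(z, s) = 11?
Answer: 253030278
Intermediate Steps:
I(p) = 11
(19651 + I(-221))*(41196 - 28327) = (19651 + 11)*(41196 - 28327) = 19662*12869 = 253030278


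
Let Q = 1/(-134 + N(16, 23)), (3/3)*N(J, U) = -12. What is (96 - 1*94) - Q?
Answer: 293/146 ≈ 2.0069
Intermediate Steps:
N(J, U) = -12
Q = -1/146 (Q = 1/(-134 - 12) = 1/(-146) = -1/146 ≈ -0.0068493)
(96 - 1*94) - Q = (96 - 1*94) - 1*(-1/146) = (96 - 94) + 1/146 = 2 + 1/146 = 293/146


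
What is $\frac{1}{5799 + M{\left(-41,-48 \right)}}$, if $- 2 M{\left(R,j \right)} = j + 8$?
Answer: $\frac{1}{5819} \approx 0.00017185$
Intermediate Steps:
$M{\left(R,j \right)} = -4 - \frac{j}{2}$ ($M{\left(R,j \right)} = - \frac{j + 8}{2} = - \frac{8 + j}{2} = -4 - \frac{j}{2}$)
$\frac{1}{5799 + M{\left(-41,-48 \right)}} = \frac{1}{5799 - -20} = \frac{1}{5799 + \left(-4 + 24\right)} = \frac{1}{5799 + 20} = \frac{1}{5819}$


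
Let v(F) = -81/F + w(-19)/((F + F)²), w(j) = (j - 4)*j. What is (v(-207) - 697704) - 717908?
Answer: -10549137689/7452 ≈ -1.4156e+6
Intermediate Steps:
w(j) = j*(-4 + j) (w(j) = (-4 + j)*j = j*(-4 + j))
v(F) = -81/F + 437/(4*F²) (v(F) = -81/F + (-19*(-4 - 19))/((F + F)²) = -81/F + (-19*(-23))/((2*F)²) = -81/F + 437/((4*F²)) = -81/F + 437*(1/(4*F²)) = -81/F + 437/(4*F²))
(v(-207) - 697704) - 717908 = ((¼)*(437 - 324*(-207))/(-207)² - 697704) - 717908 = ((¼)*(1/42849)*(437 + 67068) - 697704) - 717908 = ((¼)*(1/42849)*67505 - 697704) - 717908 = (2935/7452 - 697704) - 717908 = -5199287273/7452 - 717908 = -10549137689/7452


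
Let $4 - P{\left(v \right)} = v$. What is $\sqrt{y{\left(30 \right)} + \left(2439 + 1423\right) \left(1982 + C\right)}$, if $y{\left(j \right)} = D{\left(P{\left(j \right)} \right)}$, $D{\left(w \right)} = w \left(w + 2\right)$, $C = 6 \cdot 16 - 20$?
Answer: $6 \sqrt{220795} \approx 2819.3$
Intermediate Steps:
$C = 76$ ($C = 96 - 20 = 76$)
$P{\left(v \right)} = 4 - v$
$D{\left(w \right)} = w \left(2 + w\right)$
$y{\left(j \right)} = \left(4 - j\right) \left(6 - j\right)$ ($y{\left(j \right)} = \left(4 - j\right) \left(2 - \left(-4 + j\right)\right) = \left(4 - j\right) \left(6 - j\right)$)
$\sqrt{y{\left(30 \right)} + \left(2439 + 1423\right) \left(1982 + C\right)} = \sqrt{\left(-6 + 30\right) \left(-4 + 30\right) + \left(2439 + 1423\right) \left(1982 + 76\right)} = \sqrt{24 \cdot 26 + 3862 \cdot 2058} = \sqrt{624 + 7947996} = \sqrt{7948620} = 6 \sqrt{220795}$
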